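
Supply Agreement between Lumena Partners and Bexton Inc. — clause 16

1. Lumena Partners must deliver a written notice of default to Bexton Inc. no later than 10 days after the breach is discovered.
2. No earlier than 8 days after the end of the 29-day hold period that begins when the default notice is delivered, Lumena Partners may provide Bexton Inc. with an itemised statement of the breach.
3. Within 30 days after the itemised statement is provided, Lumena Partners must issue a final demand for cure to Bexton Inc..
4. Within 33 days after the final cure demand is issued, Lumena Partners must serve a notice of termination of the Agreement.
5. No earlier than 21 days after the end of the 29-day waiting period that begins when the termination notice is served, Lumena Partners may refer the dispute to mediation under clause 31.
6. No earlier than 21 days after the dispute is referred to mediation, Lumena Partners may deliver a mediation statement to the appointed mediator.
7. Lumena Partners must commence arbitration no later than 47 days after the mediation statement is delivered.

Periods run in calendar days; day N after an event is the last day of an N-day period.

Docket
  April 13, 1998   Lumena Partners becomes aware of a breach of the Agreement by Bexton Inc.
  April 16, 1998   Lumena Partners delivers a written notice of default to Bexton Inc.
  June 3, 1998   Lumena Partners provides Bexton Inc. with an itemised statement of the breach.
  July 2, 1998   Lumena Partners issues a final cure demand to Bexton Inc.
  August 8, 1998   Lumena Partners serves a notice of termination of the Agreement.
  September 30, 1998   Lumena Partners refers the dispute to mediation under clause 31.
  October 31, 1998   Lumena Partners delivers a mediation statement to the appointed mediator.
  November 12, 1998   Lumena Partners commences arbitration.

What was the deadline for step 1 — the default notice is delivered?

Step 1 runs from April 13, 1998, when the breach is discovered. 10 days after April 13, 1998 is April 23, 1998.

April 23, 1998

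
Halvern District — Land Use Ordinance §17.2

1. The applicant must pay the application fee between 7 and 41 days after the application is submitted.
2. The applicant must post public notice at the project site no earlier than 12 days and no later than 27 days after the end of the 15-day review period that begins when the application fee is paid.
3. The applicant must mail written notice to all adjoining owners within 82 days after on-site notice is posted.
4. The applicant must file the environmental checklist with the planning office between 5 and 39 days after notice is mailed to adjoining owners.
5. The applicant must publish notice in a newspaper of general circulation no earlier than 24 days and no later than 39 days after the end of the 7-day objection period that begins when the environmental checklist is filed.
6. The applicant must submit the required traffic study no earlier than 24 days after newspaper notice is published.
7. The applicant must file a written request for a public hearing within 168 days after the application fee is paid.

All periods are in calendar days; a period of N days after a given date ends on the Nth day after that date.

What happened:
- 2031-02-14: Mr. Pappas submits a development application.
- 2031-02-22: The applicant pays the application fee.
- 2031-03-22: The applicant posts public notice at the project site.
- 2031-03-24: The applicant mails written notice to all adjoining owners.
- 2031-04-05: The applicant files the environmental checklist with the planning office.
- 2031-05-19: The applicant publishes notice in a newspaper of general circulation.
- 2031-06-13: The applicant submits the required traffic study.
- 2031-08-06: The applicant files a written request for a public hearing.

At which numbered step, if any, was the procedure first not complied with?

Step 1: the window is 7–41 days after 2031-02-14 (when the application is submitted), so 2031-02-21 through 2031-03-27; done 2031-02-22, which is between those dates.
Step 2: the window is 12–27 days after 2031-03-09 (end of the 15-day review period, which began when the application fee is paid on 2031-02-22), so 2031-03-21 through 2031-04-05; done 2031-03-22 — within the window.
Step 3: 82 days after 2031-03-22 (when on-site notice is posted) is 2031-06-12; completed 2031-03-24, before the deadline.
Step 4: the window is 5–39 days after 2031-03-24 (when notice is mailed to adjoining owners), so 2031-03-29 through 2031-05-02; done 2031-04-05 — within the window.
Step 5: the window is 24–39 days after 2031-04-12 (end of the 7-day objection period, which began when the environmental checklist is filed on 2031-04-05), so 2031-05-06 through 2031-05-21; done 2031-05-19 — within the window.
Step 6: the earliest permitted date is 24 days after 2031-05-19 (when newspaper notice is published), i.e. 2031-06-12; done 2031-06-13, after the minimum wait.
Step 7: 168 days after 2031-02-22 (when the application fee is paid) is 2031-08-09; completed 2031-08-06, before the deadline.

None — every step was satisfied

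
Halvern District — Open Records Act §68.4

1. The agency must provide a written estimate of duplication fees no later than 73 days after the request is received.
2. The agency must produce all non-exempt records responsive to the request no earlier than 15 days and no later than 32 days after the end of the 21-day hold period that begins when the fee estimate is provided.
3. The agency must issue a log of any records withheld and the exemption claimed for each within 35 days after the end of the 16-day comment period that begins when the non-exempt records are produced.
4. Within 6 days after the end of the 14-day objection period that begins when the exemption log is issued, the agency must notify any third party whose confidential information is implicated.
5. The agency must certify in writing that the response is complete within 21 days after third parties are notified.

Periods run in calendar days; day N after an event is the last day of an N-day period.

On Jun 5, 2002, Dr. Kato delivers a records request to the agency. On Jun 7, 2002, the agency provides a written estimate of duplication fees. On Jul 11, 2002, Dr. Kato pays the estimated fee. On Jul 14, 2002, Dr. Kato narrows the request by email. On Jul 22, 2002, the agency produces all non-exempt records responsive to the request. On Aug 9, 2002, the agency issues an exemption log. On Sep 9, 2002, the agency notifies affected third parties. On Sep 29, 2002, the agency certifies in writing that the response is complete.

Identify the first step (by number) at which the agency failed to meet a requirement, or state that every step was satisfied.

Step 4

Step 1: 73 days after Jun 5, 2002 (when the request is received) is Aug 17, 2002; Jun 7, 2002 is within that limit.
Step 2: the window is 15–32 days after Jun 28, 2002 (end of the 21-day hold period, which began when the fee estimate is provided on Jun 7, 2002), so Jul 13, 2002 through Jul 30, 2002; done Jul 22, 2002 — within the window.
Step 3: 35 days after Aug 7, 2002 (end of the 16-day comment period, which began when the non-exempt records are produced on Jul 22, 2002) is Sep 11, 2002; Aug 9, 2002 is within that limit.
Step 4: 6 days after Aug 23, 2002 (end of the 14-day objection period, which began when the exemption log is issued on Aug 9, 2002) is Aug 29, 2002; Sep 9, 2002 misses that deadline by 11 days.
No need to go further; step 4 was not satisfied.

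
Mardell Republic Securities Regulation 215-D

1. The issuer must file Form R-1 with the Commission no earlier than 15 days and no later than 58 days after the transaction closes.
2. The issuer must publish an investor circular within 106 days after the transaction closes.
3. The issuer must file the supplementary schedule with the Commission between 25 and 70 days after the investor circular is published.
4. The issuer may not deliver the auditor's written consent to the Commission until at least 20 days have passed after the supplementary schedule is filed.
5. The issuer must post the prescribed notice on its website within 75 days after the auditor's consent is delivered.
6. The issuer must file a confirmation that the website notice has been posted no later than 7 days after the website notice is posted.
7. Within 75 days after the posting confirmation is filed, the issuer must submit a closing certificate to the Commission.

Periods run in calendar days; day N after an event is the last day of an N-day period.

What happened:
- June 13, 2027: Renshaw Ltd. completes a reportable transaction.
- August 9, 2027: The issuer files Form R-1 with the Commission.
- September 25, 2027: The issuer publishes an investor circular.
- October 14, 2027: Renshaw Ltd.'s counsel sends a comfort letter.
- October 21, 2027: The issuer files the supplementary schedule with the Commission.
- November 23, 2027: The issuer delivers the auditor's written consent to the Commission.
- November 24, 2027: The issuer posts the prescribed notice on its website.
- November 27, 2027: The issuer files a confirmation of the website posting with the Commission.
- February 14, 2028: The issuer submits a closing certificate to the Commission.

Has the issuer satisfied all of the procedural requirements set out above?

Step 1: the window is 15–58 days after June 13, 2027 (when the transaction closes), so June 28, 2027 through August 10, 2027; done August 9, 2027, which is between those dates.
Step 2: 106 days after June 13, 2027 (when the transaction closes) is September 27, 2027; done September 25, 2027 — timely.
Step 3: the window is 25–70 days after September 25, 2027 (when the investor circular is published), so October 20, 2027 through December 4, 2027; October 21, 2027 falls inside that range.
Step 4: the earliest permitted date is 20 days after October 21, 2027 (when the supplementary schedule is filed), i.e. November 10, 2027; done November 23, 2027, after the minimum wait.
Step 5: 75 days after November 23, 2027 (when the auditor's consent is delivered) is February 6, 2028; November 24, 2027 is within that limit.
Step 6: 7 days after November 24, 2027 (when the website notice is posted) is December 1, 2027; done November 27, 2027 — timely.
Step 7: 75 days after November 27, 2027 (when the posting confirmation is filed) is February 10, 2028; done February 14, 2028 — 4 days late.

No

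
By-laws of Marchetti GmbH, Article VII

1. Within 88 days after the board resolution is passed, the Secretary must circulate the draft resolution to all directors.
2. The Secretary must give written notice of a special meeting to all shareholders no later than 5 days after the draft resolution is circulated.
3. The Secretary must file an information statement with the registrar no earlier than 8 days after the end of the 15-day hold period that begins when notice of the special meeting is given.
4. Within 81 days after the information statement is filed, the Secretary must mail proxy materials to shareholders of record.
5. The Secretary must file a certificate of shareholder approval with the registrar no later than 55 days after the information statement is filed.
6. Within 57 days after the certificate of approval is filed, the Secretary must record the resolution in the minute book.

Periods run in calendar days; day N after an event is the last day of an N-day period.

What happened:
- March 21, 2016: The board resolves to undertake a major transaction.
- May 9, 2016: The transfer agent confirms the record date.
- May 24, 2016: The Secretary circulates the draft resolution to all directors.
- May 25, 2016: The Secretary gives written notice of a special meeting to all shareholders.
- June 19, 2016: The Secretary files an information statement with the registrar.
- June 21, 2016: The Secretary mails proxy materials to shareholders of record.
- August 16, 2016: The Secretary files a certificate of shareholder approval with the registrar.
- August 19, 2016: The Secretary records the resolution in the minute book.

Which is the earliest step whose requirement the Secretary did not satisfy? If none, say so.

Step 5

Step 1 — counting 88 days from March 21, 2016 (when the board resolution is passed) gives a deadline of June 17, 2016; completed May 24, 2016, before the deadline.
Step 2 — counting 5 days from May 24, 2016 (when the draft resolution is circulated) gives a deadline of May 29, 2016; done May 25, 2016 — timely.
Step 3 — must wait 8 days from June 9, 2016 (end of the 15-day hold period, which began when notice of the special meeting is given on May 25, 2016), so not before June 17, 2016; June 19, 2016 is on or after that date.
Step 4 — counting 81 days from June 19, 2016 (when the information statement is filed) gives a deadline of September 8, 2016; June 21, 2016 is within that limit.
Step 5 — counting 55 days from June 19, 2016 (when the information statement is filed) gives a deadline of August 13, 2016; August 16, 2016 misses that deadline by 3 days.
The procedure was therefore not followed at step 5.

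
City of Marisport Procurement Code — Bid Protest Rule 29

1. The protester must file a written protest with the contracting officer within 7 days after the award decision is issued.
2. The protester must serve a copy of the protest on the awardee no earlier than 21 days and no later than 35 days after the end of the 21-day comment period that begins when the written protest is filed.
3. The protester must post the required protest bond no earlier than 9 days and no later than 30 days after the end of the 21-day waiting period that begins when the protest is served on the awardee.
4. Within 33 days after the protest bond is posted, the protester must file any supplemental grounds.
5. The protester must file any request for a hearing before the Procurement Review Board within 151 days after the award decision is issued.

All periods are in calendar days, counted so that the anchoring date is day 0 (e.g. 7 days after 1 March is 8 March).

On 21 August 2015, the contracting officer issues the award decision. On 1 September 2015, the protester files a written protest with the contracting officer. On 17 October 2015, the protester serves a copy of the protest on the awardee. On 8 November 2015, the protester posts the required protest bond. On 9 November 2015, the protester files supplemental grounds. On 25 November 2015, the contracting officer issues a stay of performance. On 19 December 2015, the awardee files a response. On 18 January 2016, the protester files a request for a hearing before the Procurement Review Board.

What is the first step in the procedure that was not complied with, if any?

Step 1

Step 1: 7 days after 21 August 2015 (when the award decision is issued) is 28 August 2015; 1 September 2015 misses that deadline by 4 days.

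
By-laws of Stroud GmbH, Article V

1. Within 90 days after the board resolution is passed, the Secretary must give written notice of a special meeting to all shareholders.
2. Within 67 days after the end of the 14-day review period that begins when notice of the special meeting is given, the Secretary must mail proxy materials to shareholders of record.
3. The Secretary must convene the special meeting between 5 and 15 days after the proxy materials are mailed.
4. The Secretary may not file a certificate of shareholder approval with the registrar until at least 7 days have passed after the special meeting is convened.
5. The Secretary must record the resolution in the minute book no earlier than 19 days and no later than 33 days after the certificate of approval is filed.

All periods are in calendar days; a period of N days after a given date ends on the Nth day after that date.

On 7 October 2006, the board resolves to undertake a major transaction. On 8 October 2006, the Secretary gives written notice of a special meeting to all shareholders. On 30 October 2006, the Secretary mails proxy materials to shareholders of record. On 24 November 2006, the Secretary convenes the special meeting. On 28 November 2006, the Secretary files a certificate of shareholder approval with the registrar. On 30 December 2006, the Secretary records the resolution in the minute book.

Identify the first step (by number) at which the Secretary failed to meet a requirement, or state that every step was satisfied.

Step 1: 90 days after 7 October 2006 (when the board resolution is passed) is 5 January 2007; 8 October 2006 is within that limit.
Step 2: 67 days after 22 October 2006 (end of the 14-day review period, which began when notice of the special meeting is given on 8 October 2006) is 28 December 2006; 30 October 2006 is within that limit.
Step 3: the window is 5–15 days after 30 October 2006 (when the proxy materials are mailed), so 4 November 2006 through 14 November 2006; 24 November 2006 is 10 days past the end of the window.

Step 3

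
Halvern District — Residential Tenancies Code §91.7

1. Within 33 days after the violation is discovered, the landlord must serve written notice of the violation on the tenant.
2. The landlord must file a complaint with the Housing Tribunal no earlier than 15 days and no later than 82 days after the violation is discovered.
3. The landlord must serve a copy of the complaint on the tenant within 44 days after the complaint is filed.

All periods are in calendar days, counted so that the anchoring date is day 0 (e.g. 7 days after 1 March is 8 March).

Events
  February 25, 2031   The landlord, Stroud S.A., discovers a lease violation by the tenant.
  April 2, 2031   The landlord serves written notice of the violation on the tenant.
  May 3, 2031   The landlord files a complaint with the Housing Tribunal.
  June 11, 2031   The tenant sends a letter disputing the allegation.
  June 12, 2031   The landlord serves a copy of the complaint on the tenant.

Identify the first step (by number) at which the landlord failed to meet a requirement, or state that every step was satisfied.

Step 1 — counting 33 days from February 25, 2031 (when the violation is discovered) gives a deadline of March 30, 2031; done April 2, 2031 — 3 days late.
Later steps need not be reached.

Step 1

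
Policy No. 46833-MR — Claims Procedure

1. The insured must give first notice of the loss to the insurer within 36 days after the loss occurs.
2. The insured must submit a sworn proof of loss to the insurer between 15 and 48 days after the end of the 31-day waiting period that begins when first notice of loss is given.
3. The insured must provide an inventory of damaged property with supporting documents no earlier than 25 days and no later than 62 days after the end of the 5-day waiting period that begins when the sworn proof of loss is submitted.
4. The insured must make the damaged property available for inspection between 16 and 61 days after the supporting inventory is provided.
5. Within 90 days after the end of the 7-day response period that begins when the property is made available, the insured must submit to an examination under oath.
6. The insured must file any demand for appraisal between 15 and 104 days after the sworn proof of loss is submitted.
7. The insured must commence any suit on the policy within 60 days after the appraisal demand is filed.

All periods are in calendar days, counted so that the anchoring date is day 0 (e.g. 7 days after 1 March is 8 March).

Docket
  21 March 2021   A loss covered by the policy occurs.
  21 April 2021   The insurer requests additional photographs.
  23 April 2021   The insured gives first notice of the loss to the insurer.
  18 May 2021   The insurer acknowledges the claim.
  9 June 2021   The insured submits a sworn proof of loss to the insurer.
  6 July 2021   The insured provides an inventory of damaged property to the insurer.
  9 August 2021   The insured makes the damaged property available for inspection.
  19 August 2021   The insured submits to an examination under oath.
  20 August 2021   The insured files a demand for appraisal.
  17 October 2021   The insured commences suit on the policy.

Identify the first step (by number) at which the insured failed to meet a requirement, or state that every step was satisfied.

Step 1: 36 days after 21 March 2021 (when the loss occurs) is 26 April 2021; 23 April 2021 is within that limit.
Step 2: the window is 15–48 days after 24 May 2021 (end of the 31-day waiting period, which began when first notice of loss is given on 23 April 2021), so 8 June 2021 through 11 July 2021; 9 June 2021 falls inside that range.
Step 3: the window is 25–62 days after 14 June 2021 (end of the 5-day waiting period, which began when the sworn proof of loss is submitted on 9 June 2021), so 9 July 2021 through 15 August 2021; done 6 July 2021 — 3 days before the window opened.

Step 3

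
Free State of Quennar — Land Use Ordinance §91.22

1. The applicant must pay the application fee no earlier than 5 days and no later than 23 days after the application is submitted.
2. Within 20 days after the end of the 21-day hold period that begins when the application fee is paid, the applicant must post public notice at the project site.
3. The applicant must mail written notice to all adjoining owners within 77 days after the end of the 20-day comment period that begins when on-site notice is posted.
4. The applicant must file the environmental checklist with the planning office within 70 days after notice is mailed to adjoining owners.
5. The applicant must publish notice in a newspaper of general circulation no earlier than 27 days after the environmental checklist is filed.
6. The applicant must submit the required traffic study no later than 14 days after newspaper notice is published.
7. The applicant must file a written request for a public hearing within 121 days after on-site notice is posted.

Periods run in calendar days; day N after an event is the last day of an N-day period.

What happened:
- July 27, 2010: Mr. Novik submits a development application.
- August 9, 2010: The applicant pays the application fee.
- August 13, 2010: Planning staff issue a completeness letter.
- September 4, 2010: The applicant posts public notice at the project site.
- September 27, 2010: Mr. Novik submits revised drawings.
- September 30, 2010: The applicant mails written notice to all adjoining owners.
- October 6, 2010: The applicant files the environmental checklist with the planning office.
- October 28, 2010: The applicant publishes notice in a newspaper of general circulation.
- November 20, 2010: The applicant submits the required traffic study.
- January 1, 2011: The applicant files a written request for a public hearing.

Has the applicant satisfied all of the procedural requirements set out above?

No

(1) the permitted window runs from July 27, 2010 + 5 = August 1, 2010 to July 27, 2010 + 23 = August 19, 2010; done August 9, 2010 — within the window.
(2) due by August 30, 2010 + 20 days = September 19, 2010; completed September 4, 2010, before the deadline.
(3) due by September 24, 2010 + 77 days = December 10, 2010; September 30, 2010 is within that limit.
(4) due by September 30, 2010 + 70 days = December 9, 2010; October 6, 2010 is within that limit.
(5) permitted from October 6, 2010 + 27 days = November 2, 2010 onward; October 28, 2010 is 5 days before the earliest permitted date.
The procedure was therefore not followed at step 5.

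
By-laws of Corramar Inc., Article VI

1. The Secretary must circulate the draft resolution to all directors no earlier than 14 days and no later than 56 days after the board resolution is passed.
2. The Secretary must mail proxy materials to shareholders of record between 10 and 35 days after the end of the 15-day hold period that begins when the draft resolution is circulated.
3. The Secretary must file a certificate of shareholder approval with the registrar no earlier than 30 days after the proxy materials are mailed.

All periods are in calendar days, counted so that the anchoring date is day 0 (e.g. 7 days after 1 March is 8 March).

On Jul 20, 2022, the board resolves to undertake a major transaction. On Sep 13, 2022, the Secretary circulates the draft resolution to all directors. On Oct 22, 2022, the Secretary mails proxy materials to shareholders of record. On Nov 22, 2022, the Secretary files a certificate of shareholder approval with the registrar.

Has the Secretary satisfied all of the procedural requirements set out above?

Yes

Step 1: the window is 14–56 days after Jul 20, 2022 (when the board resolution is passed), so Aug 3, 2022 through Sep 14, 2022; Sep 13, 2022 falls inside that range.
Step 2: the window is 10–35 days after Sep 28, 2022 (end of the 15-day hold period, which began when the draft resolution is circulated on Sep 13, 2022), so Oct 8, 2022 through Nov 2, 2022; done Oct 22, 2022 — within the window.
Step 3: the earliest permitted date is 30 days after Oct 22, 2022 (when the proxy materials are mailed), i.e. Nov 21, 2022; Nov 22, 2022 is on or after that date.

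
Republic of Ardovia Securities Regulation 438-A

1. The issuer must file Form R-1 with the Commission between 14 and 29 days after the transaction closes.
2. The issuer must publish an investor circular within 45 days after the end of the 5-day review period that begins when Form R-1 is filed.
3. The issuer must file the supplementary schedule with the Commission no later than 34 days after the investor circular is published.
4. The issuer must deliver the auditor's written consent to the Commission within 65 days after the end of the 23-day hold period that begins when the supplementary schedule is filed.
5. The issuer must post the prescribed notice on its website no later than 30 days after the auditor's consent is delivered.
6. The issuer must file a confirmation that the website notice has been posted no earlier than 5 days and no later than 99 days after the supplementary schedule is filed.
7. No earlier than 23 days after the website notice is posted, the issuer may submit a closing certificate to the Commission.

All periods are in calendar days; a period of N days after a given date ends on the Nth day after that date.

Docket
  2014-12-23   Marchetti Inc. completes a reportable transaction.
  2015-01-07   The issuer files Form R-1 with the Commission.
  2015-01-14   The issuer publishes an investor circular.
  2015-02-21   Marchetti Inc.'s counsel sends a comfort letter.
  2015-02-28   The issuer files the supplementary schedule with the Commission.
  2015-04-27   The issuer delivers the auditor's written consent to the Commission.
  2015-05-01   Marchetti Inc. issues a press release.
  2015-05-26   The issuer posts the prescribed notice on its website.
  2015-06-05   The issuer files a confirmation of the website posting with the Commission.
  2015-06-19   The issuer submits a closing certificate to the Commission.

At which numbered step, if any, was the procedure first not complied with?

Step 1: the window is 14–29 days after 2014-12-23 (when the transaction closes), so 2015-01-06 through 2015-01-21; 2015-01-07 falls inside that range.
Step 2: 45 days after 2015-01-12 (end of the 5-day review period, which began when Form R-1 is filed on 2015-01-07) is 2015-02-26; 2015-01-14 is within that limit.
Step 3: 34 days after 2015-01-14 (when the investor circular is published) is 2015-02-17; done 2015-02-28 — 11 days late.
The analysis stops there.

Step 3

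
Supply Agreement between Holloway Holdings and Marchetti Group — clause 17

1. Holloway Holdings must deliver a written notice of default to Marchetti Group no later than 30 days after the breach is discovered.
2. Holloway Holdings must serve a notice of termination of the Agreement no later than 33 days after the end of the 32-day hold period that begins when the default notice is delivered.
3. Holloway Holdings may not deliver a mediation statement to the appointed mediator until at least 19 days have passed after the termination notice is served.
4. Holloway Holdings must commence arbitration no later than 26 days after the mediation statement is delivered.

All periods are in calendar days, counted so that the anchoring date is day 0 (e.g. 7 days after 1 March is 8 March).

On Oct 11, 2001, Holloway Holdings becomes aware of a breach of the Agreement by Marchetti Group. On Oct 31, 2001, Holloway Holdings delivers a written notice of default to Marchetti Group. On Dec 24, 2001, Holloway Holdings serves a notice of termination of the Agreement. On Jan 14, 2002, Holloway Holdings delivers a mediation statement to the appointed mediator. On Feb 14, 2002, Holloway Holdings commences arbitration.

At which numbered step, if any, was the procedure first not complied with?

Step 4

(1) due by Oct 11, 2001 + 30 days = Nov 10, 2001; completed Oct 31, 2001, before the deadline.
(2) due by Dec 2, 2001 + 33 days = Jan 4, 2002; Dec 24, 2001 is within that limit.
(3) permitted from Dec 24, 2001 + 19 days = Jan 12, 2002 onward; done Jan 14, 2002, after the minimum wait.
(4) due by Jan 14, 2002 + 26 days = Feb 9, 2002; done Feb 14, 2002 — 5 days late.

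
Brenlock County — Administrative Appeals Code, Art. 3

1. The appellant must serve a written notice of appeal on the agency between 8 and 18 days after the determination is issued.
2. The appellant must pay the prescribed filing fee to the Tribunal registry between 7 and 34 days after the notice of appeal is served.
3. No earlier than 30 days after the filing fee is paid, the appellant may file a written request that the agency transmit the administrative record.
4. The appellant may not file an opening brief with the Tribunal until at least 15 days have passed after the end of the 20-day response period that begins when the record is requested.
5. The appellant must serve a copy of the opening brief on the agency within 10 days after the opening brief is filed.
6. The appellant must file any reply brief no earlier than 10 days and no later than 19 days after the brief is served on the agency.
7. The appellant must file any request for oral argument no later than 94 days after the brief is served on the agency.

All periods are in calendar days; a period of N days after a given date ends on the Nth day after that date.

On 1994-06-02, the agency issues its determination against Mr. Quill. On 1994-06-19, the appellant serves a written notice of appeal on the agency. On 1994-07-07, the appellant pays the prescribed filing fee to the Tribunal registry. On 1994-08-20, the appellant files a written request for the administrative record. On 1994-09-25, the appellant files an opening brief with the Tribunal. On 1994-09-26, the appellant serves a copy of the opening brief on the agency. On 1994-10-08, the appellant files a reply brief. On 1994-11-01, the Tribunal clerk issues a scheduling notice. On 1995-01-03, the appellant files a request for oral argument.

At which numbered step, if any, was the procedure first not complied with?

Step 1: the window is 8–18 days after 1994-06-02 (when the determination is issued), so 1994-06-10 through 1994-06-20; done 1994-06-19 — within the window.
Step 2: the window is 7–34 days after 1994-06-19 (when the notice of appeal is served), so 1994-06-26 through 1994-07-23; 1994-07-07 falls inside that range.
Step 3: the earliest permitted date is 30 days after 1994-07-07 (when the filing fee is paid), i.e. 1994-08-06; done 1994-08-20 — permitted.
Step 4: the earliest permitted date is 15 days after 1994-09-09 (end of the 20-day response period, which began when the record is requested on 1994-08-20), i.e. 1994-09-24; 1994-09-25 is on or after that date.
Step 5: 10 days after 1994-09-25 (when the opening brief is filed) is 1994-10-05; completed 1994-09-26, before the deadline.
Step 6: the window is 10–19 days after 1994-09-26 (when the brief is served on the agency), so 1994-10-06 through 1994-10-15; done 1994-10-08 — within the window.
Step 7: 94 days after 1994-09-26 (when the brief is served on the agency) is 1994-12-29; 1995-01-03 misses that deadline by 5 days.
No need to go further; step 7 was not satisfied.

Step 7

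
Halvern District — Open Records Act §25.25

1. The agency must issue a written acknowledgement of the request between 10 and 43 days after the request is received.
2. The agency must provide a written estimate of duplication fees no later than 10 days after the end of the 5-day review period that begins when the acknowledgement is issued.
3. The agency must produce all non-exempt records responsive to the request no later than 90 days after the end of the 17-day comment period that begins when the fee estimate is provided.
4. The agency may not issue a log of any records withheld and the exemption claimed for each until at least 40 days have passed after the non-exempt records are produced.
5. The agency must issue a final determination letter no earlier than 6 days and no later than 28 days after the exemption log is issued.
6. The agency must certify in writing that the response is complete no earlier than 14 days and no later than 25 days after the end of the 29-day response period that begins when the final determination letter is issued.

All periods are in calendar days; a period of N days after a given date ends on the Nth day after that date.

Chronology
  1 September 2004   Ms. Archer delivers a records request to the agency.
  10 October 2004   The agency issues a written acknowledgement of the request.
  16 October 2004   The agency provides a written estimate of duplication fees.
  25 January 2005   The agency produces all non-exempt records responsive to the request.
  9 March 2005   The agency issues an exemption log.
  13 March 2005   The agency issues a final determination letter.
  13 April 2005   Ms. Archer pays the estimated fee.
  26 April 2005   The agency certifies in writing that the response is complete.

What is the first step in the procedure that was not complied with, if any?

Step 5

Step 1: the window is 10–43 days after 1 September 2004 (when the request is received), so 11 September 2004 through 14 October 2004; done 10 October 2004 — within the window.
Step 2: 10 days after 15 October 2004 (end of the 5-day review period, which began when the acknowledgement is issued on 10 October 2004) is 25 October 2004; done 16 October 2004 — timely.
Step 3: 90 days after 2 November 2004 (end of the 17-day comment period, which began when the fee estimate is provided on 16 October 2004) is 31 January 2005; completed 25 January 2005, before the deadline.
Step 4: the earliest permitted date is 40 days after 25 January 2005 (when the non-exempt records are produced), i.e. 6 March 2005; done 9 March 2005 — permitted.
Step 5: the window is 6–28 days after 9 March 2005 (when the exemption log is issued), so 15 March 2005 through 6 April 2005; done 13 March 2005 — 2 days before the window opened.
The procedure was therefore not followed at step 5.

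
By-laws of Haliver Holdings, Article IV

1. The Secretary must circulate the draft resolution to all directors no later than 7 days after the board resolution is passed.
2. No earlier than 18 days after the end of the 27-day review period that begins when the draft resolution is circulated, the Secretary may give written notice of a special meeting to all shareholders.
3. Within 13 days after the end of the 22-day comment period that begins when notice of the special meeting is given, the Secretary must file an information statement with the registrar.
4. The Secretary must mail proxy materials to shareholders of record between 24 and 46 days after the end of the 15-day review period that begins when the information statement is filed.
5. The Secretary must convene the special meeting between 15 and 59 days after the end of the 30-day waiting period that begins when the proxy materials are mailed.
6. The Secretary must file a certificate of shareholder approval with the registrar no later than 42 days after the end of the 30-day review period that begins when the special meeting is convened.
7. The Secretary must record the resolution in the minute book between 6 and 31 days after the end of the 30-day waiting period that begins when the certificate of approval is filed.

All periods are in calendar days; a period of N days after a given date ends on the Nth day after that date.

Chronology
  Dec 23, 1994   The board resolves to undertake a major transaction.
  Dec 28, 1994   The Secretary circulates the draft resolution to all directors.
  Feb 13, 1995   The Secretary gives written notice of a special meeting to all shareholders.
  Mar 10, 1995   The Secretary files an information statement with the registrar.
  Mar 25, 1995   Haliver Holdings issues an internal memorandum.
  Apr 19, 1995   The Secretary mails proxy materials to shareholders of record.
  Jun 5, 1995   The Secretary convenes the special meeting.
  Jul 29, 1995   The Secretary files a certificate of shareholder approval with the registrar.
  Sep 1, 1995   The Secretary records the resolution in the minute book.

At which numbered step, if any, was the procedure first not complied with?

Step 7

(1) due by Dec 23, 1994 + 7 days = Dec 30, 1994; done Dec 28, 1994 — timely.
(2) permitted from Jan 24, 1995 + 18 days = Feb 11, 1995 onward; Feb 13, 1995 is on or after that date.
(3) due by Mar 7, 1995 + 13 days = Mar 20, 1995; completed Mar 10, 1995, before the deadline.
(4) the permitted window runs from Mar 25, 1995 + 24 = Apr 18, 1995 to Mar 25, 1995 + 46 = May 10, 1995; done Apr 19, 1995 — within the window.
(5) the permitted window runs from May 19, 1995 + 15 = Jun 3, 1995 to May 19, 1995 + 59 = Jul 17, 1995; Jun 5, 1995 falls inside that range.
(6) due by Jul 5, 1995 + 42 days = Aug 16, 1995; Jul 29, 1995 is within that limit.
(7) the permitted window runs from Aug 28, 1995 + 6 = Sep 3, 1995 to Aug 28, 1995 + 31 = Sep 28, 1995; done Sep 1, 1995 — 2 days before the window opened.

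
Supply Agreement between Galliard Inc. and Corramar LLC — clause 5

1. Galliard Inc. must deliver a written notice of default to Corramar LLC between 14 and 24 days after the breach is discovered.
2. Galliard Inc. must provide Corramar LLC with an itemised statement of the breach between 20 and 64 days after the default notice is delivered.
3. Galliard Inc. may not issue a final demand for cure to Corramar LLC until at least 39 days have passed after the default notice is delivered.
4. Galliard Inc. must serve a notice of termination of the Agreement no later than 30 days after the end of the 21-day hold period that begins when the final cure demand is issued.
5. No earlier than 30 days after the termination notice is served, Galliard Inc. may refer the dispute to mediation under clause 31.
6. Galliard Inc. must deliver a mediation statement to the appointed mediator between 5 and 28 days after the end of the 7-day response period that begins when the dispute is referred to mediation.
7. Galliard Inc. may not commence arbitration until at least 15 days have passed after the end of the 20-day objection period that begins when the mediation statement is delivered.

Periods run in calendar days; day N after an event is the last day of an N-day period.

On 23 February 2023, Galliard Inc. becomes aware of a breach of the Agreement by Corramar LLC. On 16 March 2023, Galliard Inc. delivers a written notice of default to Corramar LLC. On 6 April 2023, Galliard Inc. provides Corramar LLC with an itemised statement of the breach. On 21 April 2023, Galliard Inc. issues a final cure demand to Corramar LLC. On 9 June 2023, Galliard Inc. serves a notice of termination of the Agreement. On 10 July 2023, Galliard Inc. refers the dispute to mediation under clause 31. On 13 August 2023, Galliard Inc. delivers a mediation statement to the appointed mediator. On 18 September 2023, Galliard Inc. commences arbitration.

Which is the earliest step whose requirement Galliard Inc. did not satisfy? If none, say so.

Step 3

(1) the permitted window runs from 23 February 2023 + 14 = 9 March 2023 to 23 February 2023 + 24 = 19 March 2023; done 16 March 2023, which is between those dates.
(2) the permitted window runs from 16 March 2023 + 20 = 5 April 2023 to 16 March 2023 + 64 = 19 May 2023; done 6 April 2023, which is between those dates.
(3) permitted from 16 March 2023 + 39 days = 24 April 2023 onward; acted on 21 April 2023, 3 days prematurely.
The analysis stops there.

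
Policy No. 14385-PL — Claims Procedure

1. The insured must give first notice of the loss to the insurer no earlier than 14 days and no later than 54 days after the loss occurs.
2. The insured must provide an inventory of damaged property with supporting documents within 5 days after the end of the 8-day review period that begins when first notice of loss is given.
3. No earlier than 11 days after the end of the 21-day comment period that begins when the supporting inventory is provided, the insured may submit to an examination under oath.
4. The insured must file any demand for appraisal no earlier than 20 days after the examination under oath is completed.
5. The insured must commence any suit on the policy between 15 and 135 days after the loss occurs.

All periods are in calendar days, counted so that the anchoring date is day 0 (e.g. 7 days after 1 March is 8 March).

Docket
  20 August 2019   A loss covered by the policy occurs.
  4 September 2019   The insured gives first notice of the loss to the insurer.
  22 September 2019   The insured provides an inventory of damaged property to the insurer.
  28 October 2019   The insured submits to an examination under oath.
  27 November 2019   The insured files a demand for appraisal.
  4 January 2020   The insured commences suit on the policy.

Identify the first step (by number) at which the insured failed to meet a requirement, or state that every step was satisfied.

Step 1 — 14 and 54 days from 20 August 2019 (when the loss occurs) are 3 September 2019 and 13 October 2019 respectively; 4 September 2019 falls inside that range.
Step 2 — counting 5 days from 12 September 2019 (end of the 8-day review period, which began when first notice of loss is given on 4 September 2019) gives a deadline of 17 September 2019; 22 September 2019 misses that deadline by 5 days.

Step 2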